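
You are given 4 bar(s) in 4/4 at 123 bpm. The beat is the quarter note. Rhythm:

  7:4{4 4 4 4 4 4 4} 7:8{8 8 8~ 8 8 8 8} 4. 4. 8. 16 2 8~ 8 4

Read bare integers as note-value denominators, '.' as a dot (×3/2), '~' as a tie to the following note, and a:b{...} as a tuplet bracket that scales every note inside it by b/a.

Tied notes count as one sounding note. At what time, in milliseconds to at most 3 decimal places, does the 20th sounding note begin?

1. 0.0ms @ 0 + 278.746ms (4/7)
2. 278.746ms @ 4/7 + 278.746ms (4/7)
3. 557.491ms @ 8/7 + 278.746ms (4/7)
4. 836.237ms @ 12/7 + 278.746ms (4/7)
5. 1114.983ms @ 16/7 + 278.746ms (4/7)
6. 1393.728ms @ 20/7 + 278.746ms (4/7)
7. 1672.474ms @ 24/7 + 278.746ms (4/7)
8. 1951.22ms @ 4 + 278.746ms (4/7)
9. 2229.965ms @ 32/7 + 278.746ms (4/7)
10. 2508.711ms @ 36/7 + 557.491ms (8/7)
11. 3066.202ms @ 44/7 + 278.746ms (4/7)
12. 3344.948ms @ 48/7 + 278.746ms (4/7)
13. 3623.693ms @ 52/7 + 278.746ms (4/7)
14. 3902.439ms @ 8 + 731.707ms (3/2)
15. 4634.146ms @ 19/2 + 731.707ms (3/2)
16. 5365.854ms @ 11 + 365.854ms (3/4)
17. 5731.707ms @ 47/4 + 121.951ms (1/4)
18. 5853.659ms @ 12 + 975.61ms (2)
19. 6829.268ms @ 14 + 487.805ms (1)
20. 7317.073ms @ 15 + 487.805ms (1)

note 20 onset = 15b = 7317.073ms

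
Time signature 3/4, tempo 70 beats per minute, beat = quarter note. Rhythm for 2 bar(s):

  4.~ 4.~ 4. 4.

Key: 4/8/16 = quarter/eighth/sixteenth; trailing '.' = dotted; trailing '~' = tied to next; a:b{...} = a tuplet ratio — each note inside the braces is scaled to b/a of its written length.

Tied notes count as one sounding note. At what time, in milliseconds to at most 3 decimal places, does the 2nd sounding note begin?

1. 0.0ms @ 0 + 3857.143ms (9/2)
2. 3857.143ms @ 9/2 + 1285.714ms (3/2)

note 2 onset = 9/2b = 3857.143ms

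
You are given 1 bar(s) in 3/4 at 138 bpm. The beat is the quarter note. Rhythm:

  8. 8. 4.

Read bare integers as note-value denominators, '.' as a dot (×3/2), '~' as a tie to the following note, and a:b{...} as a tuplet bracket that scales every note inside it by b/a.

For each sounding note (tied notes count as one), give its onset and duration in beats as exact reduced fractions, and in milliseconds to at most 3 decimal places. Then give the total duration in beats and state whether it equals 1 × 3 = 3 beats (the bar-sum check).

1) 0.0ms=0b +326.087ms=3/4b
2) 326.087ms=3/4b +326.087ms=3/4b
3) 652.174ms=3/2b +652.174ms=3/2b
Σ=3b of 3 (138bpm 3/4) — PASS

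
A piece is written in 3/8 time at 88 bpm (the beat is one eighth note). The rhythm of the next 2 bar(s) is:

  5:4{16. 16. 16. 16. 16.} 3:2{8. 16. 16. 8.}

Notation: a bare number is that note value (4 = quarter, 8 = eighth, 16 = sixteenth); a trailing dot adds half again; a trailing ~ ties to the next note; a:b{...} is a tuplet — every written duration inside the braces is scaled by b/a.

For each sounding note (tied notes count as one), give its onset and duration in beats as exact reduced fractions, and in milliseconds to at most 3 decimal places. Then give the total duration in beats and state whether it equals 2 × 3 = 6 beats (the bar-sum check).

1) 0.0ms=0b +409.091ms=3/5b
2) 409.091ms=3/5b +409.091ms=3/5b
3) 818.182ms=6/5b +409.091ms=3/5b
4) 1227.273ms=9/5b +409.091ms=3/5b
5) 1636.364ms=12/5b +409.091ms=3/5b
6) 2045.455ms=3b +681.818ms=1b
7) 2727.273ms=4b +340.909ms=1/2b
8) 3068.182ms=9/2b +340.909ms=1/2b
9) 3409.091ms=5b +681.818ms=1b
Σ=6b of 6 (88bpm 3/8) — PASS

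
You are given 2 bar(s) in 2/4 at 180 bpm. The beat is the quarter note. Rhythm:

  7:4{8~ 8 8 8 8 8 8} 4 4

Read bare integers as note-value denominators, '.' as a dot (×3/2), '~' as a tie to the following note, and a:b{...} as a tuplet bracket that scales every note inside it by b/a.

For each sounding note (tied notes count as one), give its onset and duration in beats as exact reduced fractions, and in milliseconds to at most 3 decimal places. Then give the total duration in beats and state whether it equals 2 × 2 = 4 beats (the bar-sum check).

1) 0.0ms=0b +190.476ms=4/7b
2) 190.476ms=4/7b +95.238ms=2/7b
3) 285.714ms=6/7b +95.238ms=2/7b
4) 380.952ms=8/7b +95.238ms=2/7b
5) 476.19ms=10/7b +95.238ms=2/7b
6) 571.429ms=12/7b +95.238ms=2/7b
7) 666.667ms=2b +333.333ms=1b
8) 1000.0ms=3b +333.333ms=1b
Σ=4b of 4 (180bpm 2/4) — PASS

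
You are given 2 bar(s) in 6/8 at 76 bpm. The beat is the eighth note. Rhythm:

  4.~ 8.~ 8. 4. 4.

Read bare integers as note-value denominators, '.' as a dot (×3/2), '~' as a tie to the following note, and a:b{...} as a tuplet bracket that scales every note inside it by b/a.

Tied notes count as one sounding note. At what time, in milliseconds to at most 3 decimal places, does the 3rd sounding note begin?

note 3 onset = 9b = 7105.263ms

1. 0.0ms @ 0 + 4736.842ms (6)
2. 4736.842ms @ 6 + 2368.421ms (3)
3. 7105.263ms @ 9 + 2368.421ms (3)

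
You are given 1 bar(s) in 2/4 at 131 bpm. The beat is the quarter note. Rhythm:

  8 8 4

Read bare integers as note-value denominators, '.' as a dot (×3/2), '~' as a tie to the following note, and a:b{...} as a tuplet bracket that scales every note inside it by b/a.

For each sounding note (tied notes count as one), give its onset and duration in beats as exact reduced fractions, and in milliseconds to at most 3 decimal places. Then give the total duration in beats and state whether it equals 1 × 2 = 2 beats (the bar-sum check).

1) 0.0ms=0b +229.008ms=1/2b
2) 229.008ms=1/2b +229.008ms=1/2b
3) 458.015ms=1b +458.015ms=1b
Σ=2b of 2 (131bpm 2/4) — PASS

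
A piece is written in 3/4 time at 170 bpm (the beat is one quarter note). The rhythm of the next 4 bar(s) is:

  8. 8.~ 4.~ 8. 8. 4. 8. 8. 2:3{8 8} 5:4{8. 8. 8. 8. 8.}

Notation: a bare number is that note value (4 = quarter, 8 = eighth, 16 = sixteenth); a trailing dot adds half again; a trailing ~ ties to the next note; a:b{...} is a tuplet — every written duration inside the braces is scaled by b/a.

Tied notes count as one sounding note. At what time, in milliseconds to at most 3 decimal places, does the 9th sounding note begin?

1. 0.0ms @ 0 + 264.706ms (3/4)
2. 264.706ms @ 3/4 + 1058.824ms (3)
3. 1323.529ms @ 15/4 + 264.706ms (3/4)
4. 1588.235ms @ 9/2 + 529.412ms (3/2)
5. 2117.647ms @ 6 + 264.706ms (3/4)
6. 2382.353ms @ 27/4 + 264.706ms (3/4)
7. 2647.059ms @ 15/2 + 264.706ms (3/4)
8. 2911.765ms @ 33/4 + 264.706ms (3/4)
9. 3176.471ms @ 9 + 211.765ms (3/5)
10. 3388.235ms @ 48/5 + 211.765ms (3/5)
11. 3600.0ms @ 51/5 + 211.765ms (3/5)
12. 3811.765ms @ 54/5 + 211.765ms (3/5)
13. 4023.529ms @ 57/5 + 211.765ms (3/5)

note 9 onset = 9b = 3176.471ms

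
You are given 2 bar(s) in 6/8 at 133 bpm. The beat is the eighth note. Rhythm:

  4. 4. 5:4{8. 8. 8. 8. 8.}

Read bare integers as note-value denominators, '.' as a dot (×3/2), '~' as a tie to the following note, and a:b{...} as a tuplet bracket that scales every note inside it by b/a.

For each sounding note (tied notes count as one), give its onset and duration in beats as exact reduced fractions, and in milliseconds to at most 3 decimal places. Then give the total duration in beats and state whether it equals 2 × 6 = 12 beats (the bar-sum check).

1) 0.0ms=0b +1353.383ms=3b
2) 1353.383ms=3b +1353.383ms=3b
3) 2706.767ms=6b +541.353ms=6/5b
4) 3248.12ms=36/5b +541.353ms=6/5b
5) 3789.474ms=42/5b +541.353ms=6/5b
6) 4330.827ms=48/5b +541.353ms=6/5b
7) 4872.18ms=54/5b +541.353ms=6/5b
Σ=12b of 12 (133bpm 6/8) — PASS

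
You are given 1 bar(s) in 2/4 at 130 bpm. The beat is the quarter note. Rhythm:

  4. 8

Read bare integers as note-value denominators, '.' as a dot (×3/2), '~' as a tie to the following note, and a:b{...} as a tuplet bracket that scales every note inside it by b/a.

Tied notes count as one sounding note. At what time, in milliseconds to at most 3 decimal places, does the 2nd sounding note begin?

note 2 onset = 3/2b = 692.308ms

1. 0.0ms @ 0 + 692.308ms (3/2)
2. 692.308ms @ 3/2 + 230.769ms (1/2)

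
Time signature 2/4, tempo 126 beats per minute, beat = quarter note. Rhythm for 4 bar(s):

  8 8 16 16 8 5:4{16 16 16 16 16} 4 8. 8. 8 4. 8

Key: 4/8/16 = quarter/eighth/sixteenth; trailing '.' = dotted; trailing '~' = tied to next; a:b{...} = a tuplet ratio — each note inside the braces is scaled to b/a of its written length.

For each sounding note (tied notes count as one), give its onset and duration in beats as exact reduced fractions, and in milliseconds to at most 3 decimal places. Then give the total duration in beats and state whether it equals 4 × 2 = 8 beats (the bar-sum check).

1) 0.0ms=0b +238.095ms=1/2b
2) 238.095ms=1/2b +238.095ms=1/2b
3) 476.19ms=1b +119.048ms=1/4b
4) 595.238ms=5/4b +119.048ms=1/4b
5) 714.286ms=3/2b +238.095ms=1/2b
6) 952.381ms=2b +95.238ms=1/5b
7) 1047.619ms=11/5b +95.238ms=1/5b
8) 1142.857ms=12/5b +95.238ms=1/5b
9) 1238.095ms=13/5b +95.238ms=1/5b
10) 1333.333ms=14/5b +95.238ms=1/5b
11) 1428.571ms=3b +476.19ms=1b
12) 1904.762ms=4b +357.143ms=3/4b
13) 2261.905ms=19/4b +357.143ms=3/4b
14) 2619.048ms=11/2b +238.095ms=1/2b
15) 2857.143ms=6b +714.286ms=3/2b
16) 3571.429ms=15/2b +238.095ms=1/2b
Σ=8b of 8 (126bpm 2/4) — PASS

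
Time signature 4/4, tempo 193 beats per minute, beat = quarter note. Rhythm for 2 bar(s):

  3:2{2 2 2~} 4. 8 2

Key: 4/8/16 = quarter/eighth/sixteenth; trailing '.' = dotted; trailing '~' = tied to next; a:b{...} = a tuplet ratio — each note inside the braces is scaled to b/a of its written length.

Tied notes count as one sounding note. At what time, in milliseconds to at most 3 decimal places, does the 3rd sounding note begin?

1. 0.0ms @ 0 + 414.508ms (4/3)
2. 414.508ms @ 4/3 + 414.508ms (4/3)
3. 829.016ms @ 8/3 + 880.829ms (17/6)
4. 1709.845ms @ 11/2 + 155.44ms (1/2)
5. 1865.285ms @ 6 + 621.762ms (2)

note 3 onset = 8/3b = 829.016ms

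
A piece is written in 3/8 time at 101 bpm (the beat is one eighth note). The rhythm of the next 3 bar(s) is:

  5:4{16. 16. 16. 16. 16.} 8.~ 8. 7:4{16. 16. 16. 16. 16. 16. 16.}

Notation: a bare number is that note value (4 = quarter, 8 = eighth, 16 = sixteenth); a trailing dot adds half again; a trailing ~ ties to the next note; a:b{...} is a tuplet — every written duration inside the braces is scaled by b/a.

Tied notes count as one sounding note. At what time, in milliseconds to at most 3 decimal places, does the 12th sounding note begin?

1. 0.0ms @ 0 + 356.436ms (3/5)
2. 356.436ms @ 3/5 + 356.436ms (3/5)
3. 712.871ms @ 6/5 + 356.436ms (3/5)
4. 1069.307ms @ 9/5 + 356.436ms (3/5)
5. 1425.743ms @ 12/5 + 356.436ms (3/5)
6. 1782.178ms @ 3 + 1782.178ms (3)
7. 3564.356ms @ 6 + 254.597ms (3/7)
8. 3818.953ms @ 45/7 + 254.597ms (3/7)
9. 4073.55ms @ 48/7 + 254.597ms (3/7)
10. 4328.147ms @ 51/7 + 254.597ms (3/7)
11. 4582.744ms @ 54/7 + 254.597ms (3/7)
12. 4837.341ms @ 57/7 + 254.597ms (3/7)
13. 5091.938ms @ 60/7 + 254.597ms (3/7)

note 12 onset = 57/7b = 4837.341ms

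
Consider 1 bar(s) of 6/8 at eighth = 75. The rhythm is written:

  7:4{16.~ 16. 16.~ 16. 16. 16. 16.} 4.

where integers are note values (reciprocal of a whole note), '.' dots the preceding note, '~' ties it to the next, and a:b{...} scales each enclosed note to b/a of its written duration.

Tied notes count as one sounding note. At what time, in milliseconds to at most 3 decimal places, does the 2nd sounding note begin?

note 2 onset = 6/7b = 685.714ms

1. 0.0ms @ 0 + 685.714ms (6/7)
2. 685.714ms @ 6/7 + 685.714ms (6/7)
3. 1371.429ms @ 12/7 + 342.857ms (3/7)
4. 1714.286ms @ 15/7 + 342.857ms (3/7)
5. 2057.143ms @ 18/7 + 342.857ms (3/7)
6. 2400.0ms @ 3 + 2400.0ms (3)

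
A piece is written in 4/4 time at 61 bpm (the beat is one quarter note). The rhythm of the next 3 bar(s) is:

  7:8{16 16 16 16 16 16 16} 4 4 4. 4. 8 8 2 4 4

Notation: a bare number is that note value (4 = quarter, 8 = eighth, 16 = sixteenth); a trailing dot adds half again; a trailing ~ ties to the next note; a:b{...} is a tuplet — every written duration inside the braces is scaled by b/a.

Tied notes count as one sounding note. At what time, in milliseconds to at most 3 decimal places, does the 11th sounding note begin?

note 11 onset = 11/2b = 5409.836ms

1. 0.0ms @ 0 + 281.03ms (2/7)
2. 281.03ms @ 2/7 + 281.03ms (2/7)
3. 562.061ms @ 4/7 + 281.03ms (2/7)
4. 843.091ms @ 6/7 + 281.03ms (2/7)
5. 1124.122ms @ 8/7 + 281.03ms (2/7)
6. 1405.152ms @ 10/7 + 281.03ms (2/7)
7. 1686.183ms @ 12/7 + 281.03ms (2/7)
8. 1967.213ms @ 2 + 983.607ms (1)
9. 2950.82ms @ 3 + 983.607ms (1)
10. 3934.426ms @ 4 + 1475.41ms (3/2)
11. 5409.836ms @ 11/2 + 1475.41ms (3/2)
12. 6885.246ms @ 7 + 491.803ms (1/2)
13. 7377.049ms @ 15/2 + 491.803ms (1/2)
14. 7868.852ms @ 8 + 1967.213ms (2)
15. 9836.066ms @ 10 + 983.607ms (1)
16. 10819.672ms @ 11 + 983.607ms (1)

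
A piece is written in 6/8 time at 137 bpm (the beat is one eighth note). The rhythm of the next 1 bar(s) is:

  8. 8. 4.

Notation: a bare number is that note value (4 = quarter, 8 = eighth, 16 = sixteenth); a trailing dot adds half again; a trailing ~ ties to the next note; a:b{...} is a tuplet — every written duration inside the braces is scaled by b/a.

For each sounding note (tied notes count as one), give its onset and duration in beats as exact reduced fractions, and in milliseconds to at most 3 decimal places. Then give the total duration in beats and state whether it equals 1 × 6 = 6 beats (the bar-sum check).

1) 0.0ms=0b +656.934ms=3/2b
2) 656.934ms=3/2b +656.934ms=3/2b
3) 1313.869ms=3b +1313.869ms=3b
Σ=6b of 6 (137bpm 6/8) — PASS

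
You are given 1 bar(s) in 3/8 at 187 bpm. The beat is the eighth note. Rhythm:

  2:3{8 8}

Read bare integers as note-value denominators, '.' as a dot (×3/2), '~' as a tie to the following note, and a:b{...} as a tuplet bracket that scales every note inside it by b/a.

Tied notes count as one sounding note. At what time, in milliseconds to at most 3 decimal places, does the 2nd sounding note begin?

1. 0.0ms @ 0 + 481.283ms (3/2)
2. 481.283ms @ 3/2 + 481.283ms (3/2)

note 2 onset = 3/2b = 481.283ms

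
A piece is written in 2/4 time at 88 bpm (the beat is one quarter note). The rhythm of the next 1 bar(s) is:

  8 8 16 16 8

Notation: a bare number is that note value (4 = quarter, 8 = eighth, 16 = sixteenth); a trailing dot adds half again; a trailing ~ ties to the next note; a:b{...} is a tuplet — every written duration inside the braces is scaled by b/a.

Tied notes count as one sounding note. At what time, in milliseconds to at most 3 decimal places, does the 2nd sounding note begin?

1. 0.0ms @ 0 + 340.909ms (1/2)
2. 340.909ms @ 1/2 + 340.909ms (1/2)
3. 681.818ms @ 1 + 170.455ms (1/4)
4. 852.273ms @ 5/4 + 170.455ms (1/4)
5. 1022.727ms @ 3/2 + 340.909ms (1/2)

note 2 onset = 1/2b = 340.909ms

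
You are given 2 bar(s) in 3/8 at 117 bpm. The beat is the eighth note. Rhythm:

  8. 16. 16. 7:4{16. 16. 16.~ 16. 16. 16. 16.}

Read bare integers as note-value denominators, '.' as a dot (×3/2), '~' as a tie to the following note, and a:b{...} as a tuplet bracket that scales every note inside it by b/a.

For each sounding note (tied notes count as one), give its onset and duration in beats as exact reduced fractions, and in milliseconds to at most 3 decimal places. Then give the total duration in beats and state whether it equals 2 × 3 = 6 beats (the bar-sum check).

1) 0.0ms=0b +769.231ms=3/2b
2) 769.231ms=3/2b +384.615ms=3/4b
3) 1153.846ms=9/4b +384.615ms=3/4b
4) 1538.462ms=3b +219.78ms=3/7b
5) 1758.242ms=24/7b +219.78ms=3/7b
6) 1978.022ms=27/7b +439.56ms=6/7b
7) 2417.582ms=33/7b +219.78ms=3/7b
8) 2637.363ms=36/7b +219.78ms=3/7b
9) 2857.143ms=39/7b +219.78ms=3/7b
Σ=6b of 6 (117bpm 3/8) — PASS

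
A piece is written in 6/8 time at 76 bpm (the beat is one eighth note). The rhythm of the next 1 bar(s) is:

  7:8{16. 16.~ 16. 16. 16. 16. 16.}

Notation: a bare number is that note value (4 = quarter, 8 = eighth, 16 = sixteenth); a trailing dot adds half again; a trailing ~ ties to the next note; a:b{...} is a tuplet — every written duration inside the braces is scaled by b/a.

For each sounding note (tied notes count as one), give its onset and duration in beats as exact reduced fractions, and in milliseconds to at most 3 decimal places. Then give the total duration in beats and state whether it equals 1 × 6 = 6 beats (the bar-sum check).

1) 0.0ms=0b +676.692ms=6/7b
2) 676.692ms=6/7b +1353.383ms=12/7b
3) 2030.075ms=18/7b +676.692ms=6/7b
4) 2706.767ms=24/7b +676.692ms=6/7b
5) 3383.459ms=30/7b +676.692ms=6/7b
6) 4060.15ms=36/7b +676.692ms=6/7b
Σ=6b of 6 (76bpm 6/8) — PASS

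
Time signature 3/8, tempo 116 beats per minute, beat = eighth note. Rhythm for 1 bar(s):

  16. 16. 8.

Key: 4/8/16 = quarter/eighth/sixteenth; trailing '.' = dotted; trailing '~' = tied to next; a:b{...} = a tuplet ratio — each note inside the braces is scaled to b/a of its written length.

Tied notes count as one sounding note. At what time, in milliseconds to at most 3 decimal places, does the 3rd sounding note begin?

note 3 onset = 3/2b = 775.862ms

1. 0.0ms @ 0 + 387.931ms (3/4)
2. 387.931ms @ 3/4 + 387.931ms (3/4)
3. 775.862ms @ 3/2 + 775.862ms (3/2)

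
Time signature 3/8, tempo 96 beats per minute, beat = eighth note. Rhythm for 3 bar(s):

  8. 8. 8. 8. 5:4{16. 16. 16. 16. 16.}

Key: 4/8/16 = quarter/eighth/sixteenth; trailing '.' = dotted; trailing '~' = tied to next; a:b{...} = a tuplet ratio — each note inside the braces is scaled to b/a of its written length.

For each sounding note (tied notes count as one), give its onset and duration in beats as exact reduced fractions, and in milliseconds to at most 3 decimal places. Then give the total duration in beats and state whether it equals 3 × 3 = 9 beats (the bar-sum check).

1) 0.0ms=0b +937.5ms=3/2b
2) 937.5ms=3/2b +937.5ms=3/2b
3) 1875.0ms=3b +937.5ms=3/2b
4) 2812.5ms=9/2b +937.5ms=3/2b
5) 3750.0ms=6b +375.0ms=3/5b
6) 4125.0ms=33/5b +375.0ms=3/5b
7) 4500.0ms=36/5b +375.0ms=3/5b
8) 4875.0ms=39/5b +375.0ms=3/5b
9) 5250.0ms=42/5b +375.0ms=3/5b
Σ=9b of 9 (96bpm 3/8) — PASS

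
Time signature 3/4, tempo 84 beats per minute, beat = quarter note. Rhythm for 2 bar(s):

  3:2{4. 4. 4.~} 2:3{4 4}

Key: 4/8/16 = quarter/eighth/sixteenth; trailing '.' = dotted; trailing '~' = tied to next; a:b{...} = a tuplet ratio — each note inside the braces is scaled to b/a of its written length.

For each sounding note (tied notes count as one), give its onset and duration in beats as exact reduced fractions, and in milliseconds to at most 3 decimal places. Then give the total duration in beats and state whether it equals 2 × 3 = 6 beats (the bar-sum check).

1) 0.0ms=0b +714.286ms=1b
2) 714.286ms=1b +714.286ms=1b
3) 1428.571ms=2b +1785.714ms=5/2b
4) 3214.286ms=9/2b +1071.429ms=3/2b
Σ=6b of 6 (84bpm 3/4) — PASS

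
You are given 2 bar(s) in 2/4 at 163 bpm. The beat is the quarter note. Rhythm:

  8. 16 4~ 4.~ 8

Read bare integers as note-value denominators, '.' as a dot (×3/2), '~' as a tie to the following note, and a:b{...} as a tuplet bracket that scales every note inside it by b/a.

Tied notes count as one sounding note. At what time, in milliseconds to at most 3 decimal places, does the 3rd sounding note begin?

note 3 onset = 1b = 368.098ms

1. 0.0ms @ 0 + 276.074ms (3/4)
2. 276.074ms @ 3/4 + 92.025ms (1/4)
3. 368.098ms @ 1 + 1104.294ms (3)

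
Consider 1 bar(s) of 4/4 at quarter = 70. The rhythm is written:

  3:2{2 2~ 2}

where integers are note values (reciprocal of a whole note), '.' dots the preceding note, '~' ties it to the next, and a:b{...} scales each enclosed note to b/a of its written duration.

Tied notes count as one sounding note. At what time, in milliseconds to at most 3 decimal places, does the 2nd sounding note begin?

note 2 onset = 4/3b = 1142.857ms

1. 0.0ms @ 0 + 1142.857ms (4/3)
2. 1142.857ms @ 4/3 + 2285.714ms (8/3)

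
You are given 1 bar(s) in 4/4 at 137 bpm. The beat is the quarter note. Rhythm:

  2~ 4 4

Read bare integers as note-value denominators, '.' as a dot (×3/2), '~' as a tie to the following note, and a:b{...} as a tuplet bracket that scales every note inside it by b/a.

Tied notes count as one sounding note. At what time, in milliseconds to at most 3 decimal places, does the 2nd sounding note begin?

note 2 onset = 3b = 1313.869ms

1. 0.0ms @ 0 + 1313.869ms (3)
2. 1313.869ms @ 3 + 437.956ms (1)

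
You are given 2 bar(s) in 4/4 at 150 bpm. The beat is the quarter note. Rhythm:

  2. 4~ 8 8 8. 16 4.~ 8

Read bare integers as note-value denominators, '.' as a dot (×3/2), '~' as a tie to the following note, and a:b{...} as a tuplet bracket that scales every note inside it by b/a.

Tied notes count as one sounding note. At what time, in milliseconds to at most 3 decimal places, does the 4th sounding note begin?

1. 0.0ms @ 0 + 1200.0ms (3)
2. 1200.0ms @ 3 + 600.0ms (3/2)
3. 1800.0ms @ 9/2 + 200.0ms (1/2)
4. 2000.0ms @ 5 + 300.0ms (3/4)
5. 2300.0ms @ 23/4 + 100.0ms (1/4)
6. 2400.0ms @ 6 + 800.0ms (2)

note 4 onset = 5b = 2000.0ms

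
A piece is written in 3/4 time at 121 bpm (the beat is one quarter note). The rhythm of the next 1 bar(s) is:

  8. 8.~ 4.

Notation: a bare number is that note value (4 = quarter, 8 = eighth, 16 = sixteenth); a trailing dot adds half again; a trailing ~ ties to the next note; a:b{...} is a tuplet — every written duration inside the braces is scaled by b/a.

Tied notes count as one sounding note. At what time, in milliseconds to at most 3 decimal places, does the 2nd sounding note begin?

note 2 onset = 3/4b = 371.901ms

1. 0.0ms @ 0 + 371.901ms (3/4)
2. 371.901ms @ 3/4 + 1115.702ms (9/4)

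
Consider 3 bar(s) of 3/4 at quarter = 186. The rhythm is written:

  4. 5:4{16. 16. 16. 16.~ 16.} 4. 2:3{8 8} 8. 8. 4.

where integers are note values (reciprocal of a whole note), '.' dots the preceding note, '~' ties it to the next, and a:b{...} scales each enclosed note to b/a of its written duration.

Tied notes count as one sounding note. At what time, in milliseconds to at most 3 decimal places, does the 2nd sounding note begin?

note 2 onset = 3/2b = 483.871ms

1. 0.0ms @ 0 + 483.871ms (3/2)
2. 483.871ms @ 3/2 + 96.774ms (3/10)
3. 580.645ms @ 9/5 + 96.774ms (3/10)
4. 677.419ms @ 21/10 + 96.774ms (3/10)
5. 774.194ms @ 12/5 + 193.548ms (3/5)
6. 967.742ms @ 3 + 483.871ms (3/2)
7. 1451.613ms @ 9/2 + 241.935ms (3/4)
8. 1693.548ms @ 21/4 + 241.935ms (3/4)
9. 1935.484ms @ 6 + 241.935ms (3/4)
10. 2177.419ms @ 27/4 + 241.935ms (3/4)
11. 2419.355ms @ 15/2 + 483.871ms (3/2)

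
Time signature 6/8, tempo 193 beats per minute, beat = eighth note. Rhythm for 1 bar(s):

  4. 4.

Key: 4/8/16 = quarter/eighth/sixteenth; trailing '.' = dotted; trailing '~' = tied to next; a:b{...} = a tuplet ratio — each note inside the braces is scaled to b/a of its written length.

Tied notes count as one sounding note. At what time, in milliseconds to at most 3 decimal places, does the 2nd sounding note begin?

note 2 onset = 3b = 932.642ms

1. 0.0ms @ 0 + 932.642ms (3)
2. 932.642ms @ 3 + 932.642ms (3)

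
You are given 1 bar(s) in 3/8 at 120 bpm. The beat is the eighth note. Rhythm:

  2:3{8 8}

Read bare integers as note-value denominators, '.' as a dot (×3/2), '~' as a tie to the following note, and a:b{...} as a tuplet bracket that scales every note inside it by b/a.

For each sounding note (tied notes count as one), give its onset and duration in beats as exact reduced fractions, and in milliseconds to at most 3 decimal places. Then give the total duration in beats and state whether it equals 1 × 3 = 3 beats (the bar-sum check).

1) 0.0ms=0b +750.0ms=3/2b
2) 750.0ms=3/2b +750.0ms=3/2b
Σ=3b of 3 (120bpm 3/8) — PASS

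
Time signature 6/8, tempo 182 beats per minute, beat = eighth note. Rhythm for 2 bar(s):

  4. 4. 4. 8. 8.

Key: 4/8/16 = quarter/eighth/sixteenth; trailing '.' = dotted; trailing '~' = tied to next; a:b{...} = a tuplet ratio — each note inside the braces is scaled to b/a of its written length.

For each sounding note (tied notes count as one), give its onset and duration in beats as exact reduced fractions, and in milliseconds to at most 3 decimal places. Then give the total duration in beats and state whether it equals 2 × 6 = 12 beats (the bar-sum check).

1) 0.0ms=0b +989.011ms=3b
2) 989.011ms=3b +989.011ms=3b
3) 1978.022ms=6b +989.011ms=3b
4) 2967.033ms=9b +494.505ms=3/2b
5) 3461.538ms=21/2b +494.505ms=3/2b
Σ=12b of 12 (182bpm 6/8) — PASS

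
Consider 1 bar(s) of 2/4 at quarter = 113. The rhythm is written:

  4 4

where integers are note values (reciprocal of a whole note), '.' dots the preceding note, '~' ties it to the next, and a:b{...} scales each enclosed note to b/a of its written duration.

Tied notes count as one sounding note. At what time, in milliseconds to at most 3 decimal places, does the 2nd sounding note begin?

note 2 onset = 1b = 530.973ms

1. 0.0ms @ 0 + 530.973ms (1)
2. 530.973ms @ 1 + 530.973ms (1)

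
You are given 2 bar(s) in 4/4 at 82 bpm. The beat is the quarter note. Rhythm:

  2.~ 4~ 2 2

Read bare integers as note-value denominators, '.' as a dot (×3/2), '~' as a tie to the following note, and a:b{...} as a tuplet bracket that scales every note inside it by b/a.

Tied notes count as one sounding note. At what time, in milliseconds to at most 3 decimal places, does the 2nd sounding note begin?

note 2 onset = 6b = 4390.244ms

1. 0.0ms @ 0 + 4390.244ms (6)
2. 4390.244ms @ 6 + 1463.415ms (2)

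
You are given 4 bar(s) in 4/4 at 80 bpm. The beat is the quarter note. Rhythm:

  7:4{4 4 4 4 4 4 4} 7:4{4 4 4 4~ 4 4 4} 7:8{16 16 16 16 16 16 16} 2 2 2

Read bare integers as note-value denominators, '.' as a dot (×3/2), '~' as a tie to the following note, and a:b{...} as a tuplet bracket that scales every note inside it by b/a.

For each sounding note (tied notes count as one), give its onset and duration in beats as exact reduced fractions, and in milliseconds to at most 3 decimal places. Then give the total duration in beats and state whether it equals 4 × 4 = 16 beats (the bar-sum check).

1) 0.0ms=0b +428.571ms=4/7b
2) 428.571ms=4/7b +428.571ms=4/7b
3) 857.143ms=8/7b +428.571ms=4/7b
4) 1285.714ms=12/7b +428.571ms=4/7b
5) 1714.286ms=16/7b +428.571ms=4/7b
6) 2142.857ms=20/7b +428.571ms=4/7b
7) 2571.429ms=24/7b +428.571ms=4/7b
8) 3000.0ms=4b +428.571ms=4/7b
9) 3428.571ms=32/7b +428.571ms=4/7b
10) 3857.143ms=36/7b +428.571ms=4/7b
11) 4285.714ms=40/7b +857.143ms=8/7b
12) 5142.857ms=48/7b +428.571ms=4/7b
13) 5571.429ms=52/7b +428.571ms=4/7b
14) 6000.0ms=8b +214.286ms=2/7b
15) 6214.286ms=58/7b +214.286ms=2/7b
16) 6428.571ms=60/7b +214.286ms=2/7b
17) 6642.857ms=62/7b +214.286ms=2/7b
18) 6857.143ms=64/7b +214.286ms=2/7b
19) 7071.429ms=66/7b +214.286ms=2/7b
20) 7285.714ms=68/7b +214.286ms=2/7b
21) 7500.0ms=10b +1500.0ms=2b
22) 9000.0ms=12b +1500.0ms=2b
23) 10500.0ms=14b +1500.0ms=2b
Σ=16b of 16 (80bpm 4/4) — PASS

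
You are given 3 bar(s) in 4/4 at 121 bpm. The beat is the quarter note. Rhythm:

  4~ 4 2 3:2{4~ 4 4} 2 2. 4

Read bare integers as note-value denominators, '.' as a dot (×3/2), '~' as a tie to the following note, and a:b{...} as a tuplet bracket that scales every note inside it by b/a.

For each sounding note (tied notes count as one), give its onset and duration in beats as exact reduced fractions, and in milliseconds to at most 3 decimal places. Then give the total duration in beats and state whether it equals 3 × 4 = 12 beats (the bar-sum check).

1) 0.0ms=0b +991.736ms=2b
2) 991.736ms=2b +991.736ms=2b
3) 1983.471ms=4b +661.157ms=4/3b
4) 2644.628ms=16/3b +330.579ms=2/3b
5) 2975.207ms=6b +991.736ms=2b
6) 3966.942ms=8b +1487.603ms=3b
7) 5454.545ms=11b +495.868ms=1b
Σ=12b of 12 (121bpm 4/4) — PASS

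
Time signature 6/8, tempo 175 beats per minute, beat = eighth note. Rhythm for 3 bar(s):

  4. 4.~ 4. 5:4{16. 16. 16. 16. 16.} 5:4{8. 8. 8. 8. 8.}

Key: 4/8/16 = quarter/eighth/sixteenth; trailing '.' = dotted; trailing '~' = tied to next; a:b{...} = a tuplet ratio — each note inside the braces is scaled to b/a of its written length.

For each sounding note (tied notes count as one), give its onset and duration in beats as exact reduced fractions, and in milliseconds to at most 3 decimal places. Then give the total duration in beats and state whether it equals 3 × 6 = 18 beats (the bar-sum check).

1) 0.0ms=0b +1028.571ms=3b
2) 1028.571ms=3b +2057.143ms=6b
3) 3085.714ms=9b +205.714ms=3/5b
4) 3291.429ms=48/5b +205.714ms=3/5b
5) 3497.143ms=51/5b +205.714ms=3/5b
6) 3702.857ms=54/5b +205.714ms=3/5b
7) 3908.571ms=57/5b +205.714ms=3/5b
8) 4114.286ms=12b +411.429ms=6/5b
9) 4525.714ms=66/5b +411.429ms=6/5b
10) 4937.143ms=72/5b +411.429ms=6/5b
11) 5348.571ms=78/5b +411.429ms=6/5b
12) 5760.0ms=84/5b +411.429ms=6/5b
Σ=18b of 18 (175bpm 6/8) — PASS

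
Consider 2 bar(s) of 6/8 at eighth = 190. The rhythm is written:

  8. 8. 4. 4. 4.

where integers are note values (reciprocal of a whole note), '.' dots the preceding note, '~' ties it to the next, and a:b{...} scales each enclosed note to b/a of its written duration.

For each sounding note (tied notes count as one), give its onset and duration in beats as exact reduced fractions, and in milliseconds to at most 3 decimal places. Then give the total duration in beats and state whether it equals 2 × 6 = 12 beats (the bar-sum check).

1) 0.0ms=0b +473.684ms=3/2b
2) 473.684ms=3/2b +473.684ms=3/2b
3) 947.368ms=3b +947.368ms=3b
4) 1894.737ms=6b +947.368ms=3b
5) 2842.105ms=9b +947.368ms=3b
Σ=12b of 12 (190bpm 6/8) — PASS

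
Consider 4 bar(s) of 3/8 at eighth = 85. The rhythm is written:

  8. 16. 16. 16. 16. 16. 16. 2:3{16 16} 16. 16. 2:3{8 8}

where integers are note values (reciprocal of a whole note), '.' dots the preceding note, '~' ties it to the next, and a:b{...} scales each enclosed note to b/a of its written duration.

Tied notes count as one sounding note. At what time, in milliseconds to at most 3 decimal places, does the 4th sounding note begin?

1. 0.0ms @ 0 + 1058.824ms (3/2)
2. 1058.824ms @ 3/2 + 529.412ms (3/4)
3. 1588.235ms @ 9/4 + 529.412ms (3/4)
4. 2117.647ms @ 3 + 529.412ms (3/4)
5. 2647.059ms @ 15/4 + 529.412ms (3/4)
6. 3176.471ms @ 9/2 + 529.412ms (3/4)
7. 3705.882ms @ 21/4 + 529.412ms (3/4)
8. 4235.294ms @ 6 + 529.412ms (3/4)
9. 4764.706ms @ 27/4 + 529.412ms (3/4)
10. 5294.118ms @ 15/2 + 529.412ms (3/4)
11. 5823.529ms @ 33/4 + 529.412ms (3/4)
12. 6352.941ms @ 9 + 1058.824ms (3/2)
13. 7411.765ms @ 21/2 + 1058.824ms (3/2)

note 4 onset = 3b = 2117.647ms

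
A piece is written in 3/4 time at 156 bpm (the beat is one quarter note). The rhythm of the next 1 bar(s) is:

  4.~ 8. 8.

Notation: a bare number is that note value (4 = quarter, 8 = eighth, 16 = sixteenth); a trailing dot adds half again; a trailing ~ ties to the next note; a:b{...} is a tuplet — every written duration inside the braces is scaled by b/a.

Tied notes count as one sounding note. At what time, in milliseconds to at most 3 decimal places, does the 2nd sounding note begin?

note 2 onset = 9/4b = 865.385ms

1. 0.0ms @ 0 + 865.385ms (9/4)
2. 865.385ms @ 9/4 + 288.462ms (3/4)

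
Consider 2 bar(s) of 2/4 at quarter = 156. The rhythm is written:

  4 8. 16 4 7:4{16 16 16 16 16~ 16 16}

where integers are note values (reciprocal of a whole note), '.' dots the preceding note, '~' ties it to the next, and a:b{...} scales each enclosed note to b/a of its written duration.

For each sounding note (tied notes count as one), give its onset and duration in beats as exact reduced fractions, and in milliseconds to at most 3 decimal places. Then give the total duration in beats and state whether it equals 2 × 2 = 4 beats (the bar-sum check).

1) 0.0ms=0b +384.615ms=1b
2) 384.615ms=1b +288.462ms=3/4b
3) 673.077ms=7/4b +96.154ms=1/4b
4) 769.231ms=2b +384.615ms=1b
5) 1153.846ms=3b +54.945ms=1/7b
6) 1208.791ms=22/7b +54.945ms=1/7b
7) 1263.736ms=23/7b +54.945ms=1/7b
8) 1318.681ms=24/7b +54.945ms=1/7b
9) 1373.626ms=25/7b +109.89ms=2/7b
10) 1483.516ms=27/7b +54.945ms=1/7b
Σ=4b of 4 (156bpm 2/4) — PASS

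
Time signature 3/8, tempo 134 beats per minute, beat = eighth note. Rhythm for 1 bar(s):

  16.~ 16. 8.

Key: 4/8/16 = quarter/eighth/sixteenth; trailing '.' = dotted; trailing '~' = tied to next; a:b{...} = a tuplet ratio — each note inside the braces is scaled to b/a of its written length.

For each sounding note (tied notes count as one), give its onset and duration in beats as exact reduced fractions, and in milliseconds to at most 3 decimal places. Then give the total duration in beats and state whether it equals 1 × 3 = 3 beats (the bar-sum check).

1) 0.0ms=0b +671.642ms=3/2b
2) 671.642ms=3/2b +671.642ms=3/2b
Σ=3b of 3 (134bpm 3/8) — PASS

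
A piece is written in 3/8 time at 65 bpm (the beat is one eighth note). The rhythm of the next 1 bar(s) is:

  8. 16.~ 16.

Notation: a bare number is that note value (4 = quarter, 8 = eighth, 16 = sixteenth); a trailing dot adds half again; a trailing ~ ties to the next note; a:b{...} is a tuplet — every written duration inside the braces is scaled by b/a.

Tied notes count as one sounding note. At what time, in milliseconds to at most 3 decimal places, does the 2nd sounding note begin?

1. 0.0ms @ 0 + 1384.615ms (3/2)
2. 1384.615ms @ 3/2 + 1384.615ms (3/2)

note 2 onset = 3/2b = 1384.615ms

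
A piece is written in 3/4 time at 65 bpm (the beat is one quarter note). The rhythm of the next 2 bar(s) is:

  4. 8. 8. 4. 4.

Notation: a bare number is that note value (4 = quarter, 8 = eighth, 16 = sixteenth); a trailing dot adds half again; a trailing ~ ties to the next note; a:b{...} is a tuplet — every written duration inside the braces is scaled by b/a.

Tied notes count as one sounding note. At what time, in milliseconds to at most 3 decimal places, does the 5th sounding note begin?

1. 0.0ms @ 0 + 1384.615ms (3/2)
2. 1384.615ms @ 3/2 + 692.308ms (3/4)
3. 2076.923ms @ 9/4 + 692.308ms (3/4)
4. 2769.231ms @ 3 + 1384.615ms (3/2)
5. 4153.846ms @ 9/2 + 1384.615ms (3/2)

note 5 onset = 9/2b = 4153.846ms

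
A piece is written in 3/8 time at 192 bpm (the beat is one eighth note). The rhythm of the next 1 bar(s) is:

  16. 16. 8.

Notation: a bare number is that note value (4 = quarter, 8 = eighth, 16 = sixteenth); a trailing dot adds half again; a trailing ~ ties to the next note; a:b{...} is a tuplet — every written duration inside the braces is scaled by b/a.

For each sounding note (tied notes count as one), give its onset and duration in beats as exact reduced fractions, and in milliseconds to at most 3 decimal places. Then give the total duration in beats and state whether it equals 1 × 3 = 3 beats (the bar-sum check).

1) 0.0ms=0b +234.375ms=3/4b
2) 234.375ms=3/4b +234.375ms=3/4b
3) 468.75ms=3/2b +468.75ms=3/2b
Σ=3b of 3 (192bpm 3/8) — PASS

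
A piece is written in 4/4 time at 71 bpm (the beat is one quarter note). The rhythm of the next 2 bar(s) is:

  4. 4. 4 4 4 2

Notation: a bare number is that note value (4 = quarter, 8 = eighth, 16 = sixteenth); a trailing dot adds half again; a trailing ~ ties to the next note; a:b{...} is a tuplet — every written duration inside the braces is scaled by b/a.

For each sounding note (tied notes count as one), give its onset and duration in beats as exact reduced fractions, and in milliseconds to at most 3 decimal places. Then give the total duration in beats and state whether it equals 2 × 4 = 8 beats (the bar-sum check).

1) 0.0ms=0b +1267.606ms=3/2b
2) 1267.606ms=3/2b +1267.606ms=3/2b
3) 2535.211ms=3b +845.07ms=1b
4) 3380.282ms=4b +845.07ms=1b
5) 4225.352ms=5b +845.07ms=1b
6) 5070.423ms=6b +1690.141ms=2b
Σ=8b of 8 (71bpm 4/4) — PASS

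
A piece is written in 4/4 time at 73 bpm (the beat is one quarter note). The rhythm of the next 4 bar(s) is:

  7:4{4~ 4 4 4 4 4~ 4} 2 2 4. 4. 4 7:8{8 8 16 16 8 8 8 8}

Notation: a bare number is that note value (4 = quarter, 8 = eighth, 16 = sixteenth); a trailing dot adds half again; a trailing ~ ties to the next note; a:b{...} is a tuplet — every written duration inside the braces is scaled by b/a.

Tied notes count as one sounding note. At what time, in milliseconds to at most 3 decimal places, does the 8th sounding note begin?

note 8 onset = 8b = 6575.342ms

1. 0.0ms @ 0 + 939.335ms (8/7)
2. 939.335ms @ 8/7 + 469.667ms (4/7)
3. 1409.002ms @ 12/7 + 469.667ms (4/7)
4. 1878.669ms @ 16/7 + 469.667ms (4/7)
5. 2348.337ms @ 20/7 + 939.335ms (8/7)
6. 3287.671ms @ 4 + 1643.836ms (2)
7. 4931.507ms @ 6 + 1643.836ms (2)
8. 6575.342ms @ 8 + 1232.877ms (3/2)
9. 7808.219ms @ 19/2 + 1232.877ms (3/2)
10. 9041.096ms @ 11 + 821.918ms (1)
11. 9863.014ms @ 12 + 469.667ms (4/7)
12. 10332.681ms @ 88/7 + 469.667ms (4/7)
13. 10802.348ms @ 92/7 + 234.834ms (2/7)
14. 11037.182ms @ 94/7 + 234.834ms (2/7)
15. 11272.016ms @ 96/7 + 469.667ms (4/7)
16. 11741.683ms @ 100/7 + 469.667ms (4/7)
17. 12211.35ms @ 104/7 + 469.667ms (4/7)
18. 12681.018ms @ 108/7 + 469.667ms (4/7)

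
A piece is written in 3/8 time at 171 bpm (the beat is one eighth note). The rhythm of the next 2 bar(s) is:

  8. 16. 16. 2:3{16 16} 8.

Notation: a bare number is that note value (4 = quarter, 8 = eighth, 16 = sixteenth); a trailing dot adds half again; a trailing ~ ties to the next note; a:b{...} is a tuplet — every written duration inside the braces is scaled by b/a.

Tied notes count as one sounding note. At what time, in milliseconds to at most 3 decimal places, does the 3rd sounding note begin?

1. 0.0ms @ 0 + 526.316ms (3/2)
2. 526.316ms @ 3/2 + 263.158ms (3/4)
3. 789.474ms @ 9/4 + 263.158ms (3/4)
4. 1052.632ms @ 3 + 263.158ms (3/4)
5. 1315.789ms @ 15/4 + 263.158ms (3/4)
6. 1578.947ms @ 9/2 + 526.316ms (3/2)

note 3 onset = 9/4b = 789.474ms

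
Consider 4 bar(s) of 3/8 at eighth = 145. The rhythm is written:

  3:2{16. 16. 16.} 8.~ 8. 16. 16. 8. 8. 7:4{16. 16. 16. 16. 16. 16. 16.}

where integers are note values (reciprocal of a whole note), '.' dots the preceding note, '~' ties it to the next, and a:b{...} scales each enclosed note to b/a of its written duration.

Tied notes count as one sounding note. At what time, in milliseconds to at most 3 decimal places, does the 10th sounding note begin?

1. 0.0ms @ 0 + 206.897ms (1/2)
2. 206.897ms @ 1/2 + 206.897ms (1/2)
3. 413.793ms @ 1 + 206.897ms (1/2)
4. 620.69ms @ 3/2 + 1241.379ms (3)
5. 1862.069ms @ 9/2 + 310.345ms (3/4)
6. 2172.414ms @ 21/4 + 310.345ms (3/4)
7. 2482.759ms @ 6 + 620.69ms (3/2)
8. 3103.448ms @ 15/2 + 620.69ms (3/2)
9. 3724.138ms @ 9 + 177.34ms (3/7)
10. 3901.478ms @ 66/7 + 177.34ms (3/7)
11. 4078.818ms @ 69/7 + 177.34ms (3/7)
12. 4256.158ms @ 72/7 + 177.34ms (3/7)
13. 4433.498ms @ 75/7 + 177.34ms (3/7)
14. 4610.837ms @ 78/7 + 177.34ms (3/7)
15. 4788.177ms @ 81/7 + 177.34ms (3/7)

note 10 onset = 66/7b = 3901.478ms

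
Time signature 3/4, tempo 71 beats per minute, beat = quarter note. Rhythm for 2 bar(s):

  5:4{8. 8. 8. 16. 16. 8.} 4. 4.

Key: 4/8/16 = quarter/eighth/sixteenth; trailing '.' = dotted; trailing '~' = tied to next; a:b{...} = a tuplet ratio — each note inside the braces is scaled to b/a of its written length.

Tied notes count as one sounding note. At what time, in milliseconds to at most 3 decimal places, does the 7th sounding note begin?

note 7 onset = 3b = 2535.211ms

1. 0.0ms @ 0 + 507.042ms (3/5)
2. 507.042ms @ 3/5 + 507.042ms (3/5)
3. 1014.085ms @ 6/5 + 507.042ms (3/5)
4. 1521.127ms @ 9/5 + 253.521ms (3/10)
5. 1774.648ms @ 21/10 + 253.521ms (3/10)
6. 2028.169ms @ 12/5 + 507.042ms (3/5)
7. 2535.211ms @ 3 + 1267.606ms (3/2)
8. 3802.817ms @ 9/2 + 1267.606ms (3/2)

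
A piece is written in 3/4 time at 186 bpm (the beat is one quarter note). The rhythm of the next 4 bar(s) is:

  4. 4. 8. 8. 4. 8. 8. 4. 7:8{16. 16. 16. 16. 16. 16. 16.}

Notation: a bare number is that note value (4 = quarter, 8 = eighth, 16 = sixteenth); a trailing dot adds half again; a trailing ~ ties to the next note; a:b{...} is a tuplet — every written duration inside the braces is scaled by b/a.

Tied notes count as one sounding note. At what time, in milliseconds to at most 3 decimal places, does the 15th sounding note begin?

1. 0.0ms @ 0 + 483.871ms (3/2)
2. 483.871ms @ 3/2 + 483.871ms (3/2)
3. 967.742ms @ 3 + 241.935ms (3/4)
4. 1209.677ms @ 15/4 + 241.935ms (3/4)
5. 1451.613ms @ 9/2 + 483.871ms (3/2)
6. 1935.484ms @ 6 + 241.935ms (3/4)
7. 2177.419ms @ 27/4 + 241.935ms (3/4)
8. 2419.355ms @ 15/2 + 483.871ms (3/2)
9. 2903.226ms @ 9 + 138.249ms (3/7)
10. 3041.475ms @ 66/7 + 138.249ms (3/7)
11. 3179.724ms @ 69/7 + 138.249ms (3/7)
12. 3317.972ms @ 72/7 + 138.249ms (3/7)
13. 3456.221ms @ 75/7 + 138.249ms (3/7)
14. 3594.47ms @ 78/7 + 138.249ms (3/7)
15. 3732.719ms @ 81/7 + 138.249ms (3/7)

note 15 onset = 81/7b = 3732.719ms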